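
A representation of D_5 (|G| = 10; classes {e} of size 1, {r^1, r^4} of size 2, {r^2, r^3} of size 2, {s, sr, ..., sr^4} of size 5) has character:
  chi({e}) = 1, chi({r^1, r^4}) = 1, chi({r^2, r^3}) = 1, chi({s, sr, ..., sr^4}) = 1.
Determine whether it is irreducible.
Irreducible: <chi, chi> = 1.

Argument: <chi, chi> = (1/|G|) sum_C |C| * |chi(C)|^2 = (1/10)[1*|1|^2 + 2*|1|^2 + 2*|1|^2 + 5*|1|^2]
  = (1/10)[(1) + (2) + (2) + (5)] = 10/10 = 1.
A character is irreducible iff <chi, chi> = 1, so this representation is irreducible.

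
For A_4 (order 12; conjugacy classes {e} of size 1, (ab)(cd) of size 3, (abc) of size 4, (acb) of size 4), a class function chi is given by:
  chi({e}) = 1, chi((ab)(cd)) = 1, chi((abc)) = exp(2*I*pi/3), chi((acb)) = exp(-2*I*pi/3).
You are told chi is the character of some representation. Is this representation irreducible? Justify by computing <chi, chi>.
Irreducible: <chi, chi> = 1.

Derivation: <chi, chi> = (1/|G|) sum_C |C| * |chi(C)|^2 = (1/12)[1*|1|^2 + 3*|1|^2 + 4*|exp(2*I*pi/3)|^2 + 4*|exp(-2*I*pi/3)|^2]
  = (1/12)[(1) + (3) + (4) + (4)] = 12/12 = 1.
(Exp terms are combined using exp(i*s)*conj(exp(i*t)) = exp(i*(s-t)), and sums of them are collapsed using the identity that for every m > 1 the m distinct m-th roots of unity sum to 0, e.g. 1 + exp(2*I*pi/3) + exp(-2*I*pi/3) = 0.)
A character is irreducible iff <chi, chi> = 1, so this representation is irreducible.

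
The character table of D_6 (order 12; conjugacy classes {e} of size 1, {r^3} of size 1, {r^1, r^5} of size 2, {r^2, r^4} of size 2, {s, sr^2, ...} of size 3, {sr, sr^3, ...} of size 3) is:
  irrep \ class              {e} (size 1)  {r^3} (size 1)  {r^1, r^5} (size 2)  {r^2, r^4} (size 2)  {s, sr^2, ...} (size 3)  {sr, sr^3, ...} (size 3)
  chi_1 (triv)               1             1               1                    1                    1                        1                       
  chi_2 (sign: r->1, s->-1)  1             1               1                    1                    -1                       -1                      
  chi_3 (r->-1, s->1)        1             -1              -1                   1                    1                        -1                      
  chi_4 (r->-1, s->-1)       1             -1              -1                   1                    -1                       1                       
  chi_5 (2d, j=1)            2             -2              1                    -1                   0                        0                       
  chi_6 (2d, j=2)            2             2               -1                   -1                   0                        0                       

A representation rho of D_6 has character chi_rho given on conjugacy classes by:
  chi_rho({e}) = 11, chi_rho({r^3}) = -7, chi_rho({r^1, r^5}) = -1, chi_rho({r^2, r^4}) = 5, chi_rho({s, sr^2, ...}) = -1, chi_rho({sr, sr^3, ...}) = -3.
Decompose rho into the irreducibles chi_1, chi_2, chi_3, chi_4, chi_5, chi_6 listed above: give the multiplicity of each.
Multiplicities: chi_1: 0, chi_2: 2, chi_3: 3, chi_4: 2, chi_5: 2, chi_6: 0.

Why: Use <chi_rho, chi> = (1/|G|) sum_C |C| * chi_rho(C) * conj(chi(C)) with |G| = 12 for each irreducible chi in the table:
  <chi_rho, chi_1> = (1/12)[1*(11)*conj(1) + 1*(-7)*conj(1) + 2*(-1)*conj(1) + 2*(5)*conj(1) + 3*(-1)*conj(1) + 3*(-3)*conj(1)]
      = (1/12)[(11) + (-7) + (-2) + (10) + (-3) + (-9)] = 0/12 = 0
  <chi_rho, chi_2> = (1/12)[1*(11)*conj(1) + 1*(-7)*conj(1) + 2*(-1)*conj(1) + 2*(5)*conj(1) + 3*(-1)*conj(-1) + 3*(-3)*conj(-1)]
      = (1/12)[(11) + (-7) + (-2) + (10) + (3) + (9)] = 24/12 = 2
  <chi_rho, chi_3> = (1/12)[1*(11)*conj(1) + 1*(-7)*conj(-1) + 2*(-1)*conj(-1) + 2*(5)*conj(1) + 3*(-1)*conj(1) + 3*(-3)*conj(-1)]
      = (1/12)[(11) + (7) + (2) + (10) + (-3) + (9)] = 36/12 = 3
  <chi_rho, chi_4> = (1/12)[1*(11)*conj(1) + 1*(-7)*conj(-1) + 2*(-1)*conj(-1) + 2*(5)*conj(1) + 3*(-1)*conj(-1) + 3*(-3)*conj(1)]
      = (1/12)[(11) + (7) + (2) + (10) + (3) + (-9)] = 24/12 = 2
  <chi_rho, chi_5> = (1/12)[1*(11)*conj(2) + 1*(-7)*conj(-2) + 2*(-1)*conj(1) + 2*(5)*conj(-1) + 3*(-1)*conj(0) + 3*(-3)*conj(0)]
      = (1/12)[(22) + (14) + (-2) + (-10) + (0) + (0)] = 24/12 = 2
  <chi_rho, chi_6> = (1/12)[1*(11)*conj(2) + 1*(-7)*conj(2) + 2*(-1)*conj(-1) + 2*(5)*conj(-1) + 3*(-1)*conj(0) + 3*(-3)*conj(0)]
      = (1/12)[(22) + (-14) + (2) + (-10) + (0) + (0)] = 0/12 = 0
Dimension check: dim(rho) = sum (mult * dim) = 0*1 + 2*1 + 3*1 + 2*1 + 2*2 + 0*2 = 11 = chi_rho(e) = 11.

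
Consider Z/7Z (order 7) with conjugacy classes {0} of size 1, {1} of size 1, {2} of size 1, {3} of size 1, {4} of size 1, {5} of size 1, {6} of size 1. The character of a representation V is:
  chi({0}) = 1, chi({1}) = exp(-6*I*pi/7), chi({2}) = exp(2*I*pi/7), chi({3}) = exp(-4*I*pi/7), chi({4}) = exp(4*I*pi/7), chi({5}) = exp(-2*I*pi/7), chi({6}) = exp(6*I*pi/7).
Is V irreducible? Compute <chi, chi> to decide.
Irreducible: <chi, chi> = 1.

Derivation: <chi, chi> = (1/|G|) sum_C |C| * |chi(C)|^2 = (1/7)[1*|1|^2 + 1*|exp(-6*I*pi/7)|^2 + 1*|exp(2*I*pi/7)|^2 + 1*|exp(-4*I*pi/7)|^2 + 1*|exp(4*I*pi/7)|^2 + 1*|exp(-2*I*pi/7)|^2 + 1*|exp(6*I*pi/7)|^2]
  = (1/7)[(1) + (1) + (1) + (1) + (1) + (1) + (1)] = 7/7 = 1.
(Exp terms are combined using exp(i*s)*conj(exp(i*t)) = exp(i*(s-t)), and sums of them are collapsed using the identity that for every m > 1 the m distinct m-th roots of unity sum to 0, e.g. 1 + exp(2*I*pi/3) + exp(-2*I*pi/3) = 0.)
A character is irreducible iff <chi, chi> = 1, so this representation is irreducible.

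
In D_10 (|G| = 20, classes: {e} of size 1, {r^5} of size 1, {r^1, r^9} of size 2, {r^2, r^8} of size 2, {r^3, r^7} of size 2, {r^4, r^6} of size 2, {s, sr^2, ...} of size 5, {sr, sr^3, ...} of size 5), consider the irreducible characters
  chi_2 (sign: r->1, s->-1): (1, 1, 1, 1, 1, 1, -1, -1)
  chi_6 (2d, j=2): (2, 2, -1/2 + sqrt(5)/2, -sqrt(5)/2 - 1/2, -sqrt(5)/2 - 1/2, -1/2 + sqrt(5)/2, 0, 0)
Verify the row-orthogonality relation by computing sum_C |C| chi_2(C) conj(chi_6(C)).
Sum = 0; so <chi_2, chi_6> = 0 (distinct irreducibles are orthogonal).

Why: Compute term by term over conjugacy classes (|C| * chi_2(C) * conj(chi_6(C))):
  1*(1)*conj(2) + 1*(1)*conj(2) + 2*(1)*conj(-1/2 + sqrt(5)/2) + 2*(1)*conj(-sqrt(5)/2 - 1/2) + 2*(1)*conj(-sqrt(5)/2 - 1/2) + 2*(1)*conj(-1/2 + sqrt(5)/2) + 5*(-1)*conj(0) + 5*(-1)*conj(0)
  = (2) + (2) + (-1 + sqrt(5)) + (-sqrt(5) - 1) + (-sqrt(5) - 1) + (-1 + sqrt(5)) + (0) + (0)
  = 0.
Dividing by |G| = 20 gives 0/20 = 0, matching the row-orthogonality relation <chi_2, chi_6> = [chi_2 = chi_6].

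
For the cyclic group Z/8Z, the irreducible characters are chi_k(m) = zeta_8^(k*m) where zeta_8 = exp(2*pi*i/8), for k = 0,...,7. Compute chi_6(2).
chi_6(2) = zeta_8^12 = -1

Justification: chi_6(2) = zeta_8^(6*2) = zeta_8^12. Since zeta_8^8 = 1, this equals zeta_8^4 = exp(2*pi*i*4/8) = -1.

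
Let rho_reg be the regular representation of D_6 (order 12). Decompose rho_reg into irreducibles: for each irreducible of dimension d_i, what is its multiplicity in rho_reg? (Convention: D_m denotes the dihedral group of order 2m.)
Each irreducible V_i of dimension d_i appears with multiplicity d_i, i.e. rho_reg = (direct sum over all irreducibles V_i) d_i V_i. The irreducible dimensions for D_6 are 1, 1, 1, 1, 2, 2: 4 irreducibles of dimension 1, each with multiplicity 1; 2 irreducibles of dimension 2, each with multiplicity 2. Total dimension 4*1*1 + 2*2*2 = 12 = |G|.

Derivation: General theorem: in the regular representation of a finite group G, each irreducible appears with multiplicity equal to its dimension. Check: dim(rho_reg) = sum d_i^2 = 1 + 1 + 1 + 1 + 4 + 4 = 12 = |G|.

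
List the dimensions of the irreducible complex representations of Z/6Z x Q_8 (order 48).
Dimensions: 1, 1, 1, 1, 1, 1, 1, 1, 1, 1, 1, 1, 1, 1, 1, 1, 1, 1, 1, 1, 1, 1, 1, 1, 2, 2, 2, 2, 2, 2

Explanation: There are 30 irreducibles (= number of conjugacy classes). Their dimensions d_i satisfy sum d_i^2 = |G| = 48: 1 + 1 + 1 + 1 + 1 + 1 + 1 + 1 + 1 + 1 + 1 + 1 + 1 + 1 + 1 + 1 + 1 + 1 + 1 + 1 + 1 + 1 + 1 + 1 + 4 + 4 + 4 + 4 + 4 + 4 = 48. (For the product with Z/6Z: each of the 6 1-dim characters of Z/6Z tensors with each irrep of Q_8, giving 6 copies of each Q_8-dimension.)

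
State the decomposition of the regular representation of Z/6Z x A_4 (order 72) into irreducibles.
Each irreducible V_i of dimension d_i appears with multiplicity d_i, i.e. rho_reg = (direct sum over all irreducibles V_i) d_i V_i. The irreducible dimensions for Z/6Z x A_4 are 1, 1, 1, 1, 1, 1, 1, 1, 1, 1, 1, 1, 1, 1, 1, 1, 1, 1, 3, 3, 3, 3, 3, 3: 18 irreducibles of dimension 1, each with multiplicity 1; 6 irreducibles of dimension 3, each with multiplicity 3. Total dimension 18*1*1 + 6*3*3 = 72 = |G|.

Solution. General theorem: in the regular representation of a finite group G, each irreducible appears with multiplicity equal to its dimension. Check: dim(rho_reg) = sum d_i^2 = 1 + 1 + 1 + 1 + 1 + 1 + 1 + 1 + 1 + 1 + 1 + 1 + 1 + 1 + 1 + 1 + 1 + 1 + 9 + 9 + 9 + 9 + 9 + 9 = 72 = |G|.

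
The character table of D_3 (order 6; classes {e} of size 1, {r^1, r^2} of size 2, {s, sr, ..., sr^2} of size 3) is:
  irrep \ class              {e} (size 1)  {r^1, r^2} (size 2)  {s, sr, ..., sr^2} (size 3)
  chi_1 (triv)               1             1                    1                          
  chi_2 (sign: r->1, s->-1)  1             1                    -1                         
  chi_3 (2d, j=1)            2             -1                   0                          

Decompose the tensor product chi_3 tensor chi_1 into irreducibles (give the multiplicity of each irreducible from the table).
chi_3 tensor chi_1 = chi_3 (all other irreducibles have multiplicity 0).

Derivation: The character of a tensor product is the pointwise product (chi_3 * chi_1)(C) = chi_3(C) * chi_1(C):
  {e}: (2)*(1), {r^1, r^2}: (-1)*(1), {s, sr, ..., sr^2}: (0)*(1)
so (chi_3 * chi_1) takes values
  {e} -> 2, {r^1, r^2} -> -1, {s, sr, ..., sr^2} -> 0.
Now take the inner product of this character with each irreducible chi from the table, <chi_3*chi_1, chi> = (1/6) sum_C |C| (chi_3*chi_1)(C) conj(chi(C)):
  <chi_3*chi_1, chi_1> = (1/6)[1*(2)*conj(1) + 2*(-1)*conj(1) + 3*(0)*conj(1)]
      = (1/6)[(2) + (-2) + (0)] = 0/6 = 0
  <chi_3*chi_1, chi_2> = (1/6)[1*(2)*conj(1) + 2*(-1)*conj(1) + 3*(0)*conj(-1)]
      = (1/6)[(2) + (-2) + (0)] = 0/6 = 0
  <chi_3*chi_1, chi_3> = (1/6)[1*(2)*conj(2) + 2*(-1)*conj(-1) + 3*(0)*conj(0)]
      = (1/6)[(4) + (2) + (0)] = 6/6 = 1
Hence the multiplicities are chi_3: 1. Dimension check: dim(chi_3)*dim(chi_1) = 2*1 = 2 and sum (mult * dim) = 1*2 = 2.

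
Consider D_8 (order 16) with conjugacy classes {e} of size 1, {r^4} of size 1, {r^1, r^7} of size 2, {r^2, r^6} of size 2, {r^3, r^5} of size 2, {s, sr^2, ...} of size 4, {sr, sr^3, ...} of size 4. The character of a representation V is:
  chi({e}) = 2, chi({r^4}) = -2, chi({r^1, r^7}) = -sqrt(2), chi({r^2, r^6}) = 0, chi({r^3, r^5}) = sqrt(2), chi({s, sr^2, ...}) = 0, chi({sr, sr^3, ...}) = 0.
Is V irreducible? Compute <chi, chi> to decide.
Irreducible: <chi, chi> = 1.

Details: <chi, chi> = (1/|G|) sum_C |C| * |chi(C)|^2 = (1/16)[1*|2|^2 + 1*|-2|^2 + 2*|-sqrt(2)|^2 + 2*|0|^2 + 2*|sqrt(2)|^2 + 4*|0|^2 + 4*|0|^2]
  = (1/16)[(4) + (4) + (4) + (0) + (4) + (0) + (0)] = 16/16 = 1.
A character is irreducible iff <chi, chi> = 1, so this representation is irreducible.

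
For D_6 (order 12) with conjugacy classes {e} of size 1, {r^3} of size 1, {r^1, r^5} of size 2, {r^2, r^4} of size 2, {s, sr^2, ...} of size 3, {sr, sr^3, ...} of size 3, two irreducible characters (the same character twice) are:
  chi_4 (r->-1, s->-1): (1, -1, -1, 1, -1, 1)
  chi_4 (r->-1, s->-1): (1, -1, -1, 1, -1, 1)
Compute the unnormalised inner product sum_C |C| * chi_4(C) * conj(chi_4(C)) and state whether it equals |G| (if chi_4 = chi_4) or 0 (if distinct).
Sum = 12 = |G| = 12; so <chi_4, chi_4> = 1 (norm-1 confirms irreducibility).

Why: Compute term by term over conjugacy classes (|C| * chi_4(C) * conj(chi_4(C))):
  1*(1)*conj(1) + 1*(-1)*conj(-1) + 2*(-1)*conj(-1) + 2*(1)*conj(1) + 3*(-1)*conj(-1) + 3*(1)*conj(1)
  = (1) + (1) + (2) + (2) + (3) + (3)
  = 12.
Dividing by |G| = 12 gives 12/12 = 1, matching the row-orthogonality relation <chi_4, chi_4> = [chi_4 = chi_4].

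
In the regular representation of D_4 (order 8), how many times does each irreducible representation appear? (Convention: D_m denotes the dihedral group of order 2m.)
Each irreducible V_i of dimension d_i appears with multiplicity d_i, i.e. rho_reg = (direct sum over all irreducibles V_i) d_i V_i. The irreducible dimensions for D_4 are 1, 1, 1, 1, 2: 4 irreducibles of dimension 1, each with multiplicity 1; 1 irreducible of dimension 2, with multiplicity 2. Total dimension 4*1*1 + 1*2*2 = 8 = |G|.

Solution. General theorem: in the regular representation of a finite group G, each irreducible appears with multiplicity equal to its dimension. Check: dim(rho_reg) = sum d_i^2 = 1 + 1 + 1 + 1 + 4 = 8 = |G|.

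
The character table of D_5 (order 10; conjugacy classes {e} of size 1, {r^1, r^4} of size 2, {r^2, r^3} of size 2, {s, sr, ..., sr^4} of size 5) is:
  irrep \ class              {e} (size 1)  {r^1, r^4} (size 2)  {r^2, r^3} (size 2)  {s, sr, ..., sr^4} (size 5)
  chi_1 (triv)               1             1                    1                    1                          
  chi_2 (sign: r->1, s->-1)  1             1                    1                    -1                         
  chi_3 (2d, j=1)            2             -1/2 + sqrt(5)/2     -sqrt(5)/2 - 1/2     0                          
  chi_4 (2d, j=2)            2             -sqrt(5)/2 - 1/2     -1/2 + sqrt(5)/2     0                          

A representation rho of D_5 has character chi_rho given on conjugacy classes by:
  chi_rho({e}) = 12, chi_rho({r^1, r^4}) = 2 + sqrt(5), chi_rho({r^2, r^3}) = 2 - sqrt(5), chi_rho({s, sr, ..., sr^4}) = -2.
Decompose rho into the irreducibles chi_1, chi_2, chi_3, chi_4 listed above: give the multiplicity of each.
Multiplicities: chi_1: 1, chi_2: 3, chi_3: 3, chi_4: 1.

Why: Use <chi_rho, chi> = (1/|G|) sum_C |C| * chi_rho(C) * conj(chi(C)) with |G| = 10 for each irreducible chi in the table:
  <chi_rho, chi_1> = (1/10)[1*(12)*conj(1) + 2*(2 + sqrt(5))*conj(1) + 2*(2 - sqrt(5))*conj(1) + 5*(-2)*conj(1)]
      = (1/10)[(12) + (4 + 2*sqrt(5)) + (4 - 2*sqrt(5)) + (-10)] = 10/10 = 1
  <chi_rho, chi_2> = (1/10)[1*(12)*conj(1) + 2*(2 + sqrt(5))*conj(1) + 2*(2 - sqrt(5))*conj(1) + 5*(-2)*conj(-1)]
      = (1/10)[(12) + (4 + 2*sqrt(5)) + (4 - 2*sqrt(5)) + (10)] = 30/10 = 3
  <chi_rho, chi_3> = (1/10)[1*(12)*conj(2) + 2*(2 + sqrt(5))*conj(-1/2 + sqrt(5)/2) + 2*(2 - sqrt(5))*conj(-sqrt(5)/2 - 1/2) + 5*(-2)*conj(0)]
      = (1/10)[(24) + (sqrt(5) + 3) + (3 - sqrt(5)) + (0)] = 30/10 = 3
  <chi_rho, chi_4> = (1/10)[1*(12)*conj(2) + 2*(2 + sqrt(5))*conj(-sqrt(5)/2 - 1/2) + 2*(2 - sqrt(5))*conj(-1/2 + sqrt(5)/2) + 5*(-2)*conj(0)]
      = (1/10)[(24) + (-7 - 3*sqrt(5)) + (-7 + 3*sqrt(5)) + (0)] = 10/10 = 1
Dimension check: dim(rho) = sum (mult * dim) = 1*1 + 3*1 + 3*2 + 1*2 = 12 = chi_rho(e) = 12.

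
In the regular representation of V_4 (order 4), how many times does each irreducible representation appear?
Each irreducible V_i of dimension d_i appears with multiplicity d_i, i.e. rho_reg = (direct sum over all irreducibles V_i) d_i V_i. The irreducible dimensions for V_4 are 1, 1, 1, 1: 4 irreducibles of dimension 1, each with multiplicity 1. Total dimension 4*1*1 = 4 = |G|.

Working: General theorem: in the regular representation of a finite group G, each irreducible appears with multiplicity equal to its dimension. Check: dim(rho_reg) = sum d_i^2 = 1 + 1 + 1 + 1 = 4 = |G|.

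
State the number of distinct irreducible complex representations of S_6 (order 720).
11

The number of irreducible complex representations of a finite group equals its number of conjugacy classes. Conjugacy classes in S_6 correspond to cycle types, i.e. partitions of 6; there are p(6) = 11 of them, so S_6 (order 720) has exactly 11 irreducible complex representations.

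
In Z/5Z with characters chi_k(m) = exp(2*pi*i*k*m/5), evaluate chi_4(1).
chi_4(1) = zeta_5^4 = exp(-2*I*pi/5)

Why: chi_4(1) = zeta_5^(4*1) = zeta_5^4. Since zeta_5^5 = 1, this equals zeta_5^4 = exp(2*pi*i*4/5) = exp(-2*I*pi/5).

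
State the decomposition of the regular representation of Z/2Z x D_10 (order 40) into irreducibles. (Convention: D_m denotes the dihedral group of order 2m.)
Each irreducible V_i of dimension d_i appears with multiplicity d_i, i.e. rho_reg = (direct sum over all irreducibles V_i) d_i V_i. The irreducible dimensions for Z/2Z x D_10 are 1, 1, 1, 1, 1, 1, 1, 1, 2, 2, 2, 2, 2, 2, 2, 2: 8 irreducibles of dimension 1, each with multiplicity 1; 8 irreducibles of dimension 2, each with multiplicity 2. Total dimension 8*1*1 + 8*2*2 = 40 = |G|.

Derivation: General theorem: in the regular representation of a finite group G, each irreducible appears with multiplicity equal to its dimension. Check: dim(rho_reg) = sum d_i^2 = 1 + 1 + 1 + 1 + 1 + 1 + 1 + 1 + 4 + 4 + 4 + 4 + 4 + 4 + 4 + 4 = 40 = |G|.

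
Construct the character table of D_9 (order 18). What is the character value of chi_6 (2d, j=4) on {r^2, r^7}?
Conjugacy classes: {e} of size 1, {r^1, r^8} of size 2, {r^2, r^7} of size 2, {r^3, r^6} of size 2, {r^4, r^5} of size 2, {s, sr, ..., sr^8} of size 9.
Character table:
  irrep \ class              {e} (size 1)  {r^1, r^8} (size 2)  {r^2, r^7} (size 2)  {r^3, r^6} (size 2)  {r^4, r^5} (size 2)  {s, sr, ..., sr^8} (size 9)
  chi_1 (triv)               1             1                    1                    1                    1                    1                          
  chi_2 (sign: r->1, s->-1)  1             1                    1                    1                    1                    -1                         
  chi_3 (2d, j=1)            2             2*cos(2*pi/9)        2*cos(4*pi/9)        -1                   -2*cos(pi/9)         0                          
  chi_4 (2d, j=2)            2             2*cos(4*pi/9)        -2*cos(pi/9)         -1                   2*cos(2*pi/9)        0                          
  chi_5 (2d, j=3)            2             -1                   -1                   2                    -1                   0                          
  chi_6 (2d, j=4)            2             -2*cos(pi/9)         2*cos(2*pi/9)        -1                   2*cos(4*pi/9)        0                          

Spot check: chi_6 (2d, j=4) on {r^2, r^7} = 2*cos(2*pi/9).

Proof sketch: D_9 has order 2*9 = 18 with 6 conjugacy classes, hence 6 irreducibles. Sum of squared dims 1 + 1 + 4 + 4 + 4 + 4 = 18 = |G|. Linear characters come from the abelianisation; the 2-dimensional irreps have character r^k -> 2*cos(2*pi*j*k/9), reflections -> 0.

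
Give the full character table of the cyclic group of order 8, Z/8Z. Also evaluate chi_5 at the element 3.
Character table of Z/8Z (irreps indexed chi_0,...,chi_7 with chi_k(m) = zeta_8^(k*m), zeta_8 = exp(2*pi*i/8)):
  irrep \ class  {0} (size 1)  {1} (size 1)    {2} (size 1)  {3} (size 1)    {4} (size 1)  {5} (size 1)    {6} (size 1)  {7} (size 1)  
  chi_0          1             1               1             1               1             1               1             1             
  chi_1          1             exp(I*pi/4)     I             exp(3*I*pi/4)   -1            exp(-3*I*pi/4)  -I            exp(-I*pi/4)  
  chi_2          1             I               -1            -I              1             I               -1            -I            
  chi_3          1             exp(3*I*pi/4)   -I            exp(I*pi/4)     -1            exp(-I*pi/4)    I             exp(-3*I*pi/4)
  chi_4          1             -1              1             -1              1             -1              1             -1            
  chi_5          1             exp(-3*I*pi/4)  I             exp(-I*pi/4)    -1            exp(I*pi/4)     -I            exp(3*I*pi/4) 
  chi_6          1             -I              -1            I               1             -I              -1            I             
  chi_7          1             exp(-I*pi/4)    -I            exp(-3*I*pi/4)  -1            exp(3*I*pi/4)   I             exp(I*pi/4)   

Spot check: chi_5(3) = zeta_8^(5*3) = zeta_8^15 = exp(-I*pi/4).

Proof sketch: Z/8Z is abelian, so all 8 irreducible complex representations are 1-dimensional. They are given by chi_k(m) = zeta_8^(k*m) for k = 0,...,7. Row orthogonality: sum_m chi_k(m) conj(chi_l(m)) = 8 * [k = l].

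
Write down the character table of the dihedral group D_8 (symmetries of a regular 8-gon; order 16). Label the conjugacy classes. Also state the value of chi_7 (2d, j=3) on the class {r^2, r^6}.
Conjugacy classes: {e} of size 1, {r^4} of size 1, {r^1, r^7} of size 2, {r^2, r^6} of size 2, {r^3, r^5} of size 2, {s, sr^2, ...} of size 4, {sr, sr^3, ...} of size 4.
Character table:
  irrep \ class              {e} (size 1)  {r^4} (size 1)  {r^1, r^7} (size 2)  {r^2, r^6} (size 2)  {r^3, r^5} (size 2)  {s, sr^2, ...} (size 4)  {sr, sr^3, ...} (size 4)
  chi_1 (triv)               1             1               1                    1                    1                    1                        1                       
  chi_2 (sign: r->1, s->-1)  1             1               1                    1                    1                    -1                       -1                      
  chi_3 (r->-1, s->1)        1             1               -1                   1                    -1                   1                        -1                      
  chi_4 (r->-1, s->-1)       1             1               -1                   1                    -1                   -1                       1                       
  chi_5 (2d, j=1)            2             -2              sqrt(2)              0                    -sqrt(2)             0                        0                       
  chi_6 (2d, j=2)            2             2               0                    -2                   0                    0                        0                       
  chi_7 (2d, j=3)            2             -2              -sqrt(2)             0                    sqrt(2)              0                        0                       

Spot check: chi_7 (2d, j=3) on {r^2, r^6} = 0.

Derivation: D_8 has order 2*8 = 16 with 7 conjugacy classes, hence 7 irreducibles. Sum of squared dims 1 + 1 + 1 + 1 + 4 + 4 + 4 = 16 = |G|. Linear characters come from the abelianisation; the 2-dimensional irreps have character r^k -> 2*cos(2*pi*j*k/8), reflections -> 0.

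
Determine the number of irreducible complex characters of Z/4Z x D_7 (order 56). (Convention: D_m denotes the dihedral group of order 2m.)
20

Justification: The number of irreducible complex representations of a finite group equals its number of conjugacy classes. For a direct product, #classes(G x H) = #classes(G) * #classes(H). Z/4Z has 4 classes (abelian), D_7 has 5 classes, so 4 * 5 = 20, so Z/4Z x D_7 (order 56) has exactly 20 irreducible complex representations.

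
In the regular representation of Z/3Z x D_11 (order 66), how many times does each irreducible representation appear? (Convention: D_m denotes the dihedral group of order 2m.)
Each irreducible V_i of dimension d_i appears with multiplicity d_i, i.e. rho_reg = (direct sum over all irreducibles V_i) d_i V_i. The irreducible dimensions for Z/3Z x D_11 are 1, 1, 1, 1, 1, 1, 2, 2, 2, 2, 2, 2, 2, 2, 2, 2, 2, 2, 2, 2, 2: 6 irreducibles of dimension 1, each with multiplicity 1; 15 irreducibles of dimension 2, each with multiplicity 2. Total dimension 6*1*1 + 15*2*2 = 66 = |G|.

Explanation: General theorem: in the regular representation of a finite group G, each irreducible appears with multiplicity equal to its dimension. Check: dim(rho_reg) = sum d_i^2 = 1 + 1 + 1 + 1 + 1 + 1 + 4 + 4 + 4 + 4 + 4 + 4 + 4 + 4 + 4 + 4 + 4 + 4 + 4 + 4 + 4 = 66 = |G|.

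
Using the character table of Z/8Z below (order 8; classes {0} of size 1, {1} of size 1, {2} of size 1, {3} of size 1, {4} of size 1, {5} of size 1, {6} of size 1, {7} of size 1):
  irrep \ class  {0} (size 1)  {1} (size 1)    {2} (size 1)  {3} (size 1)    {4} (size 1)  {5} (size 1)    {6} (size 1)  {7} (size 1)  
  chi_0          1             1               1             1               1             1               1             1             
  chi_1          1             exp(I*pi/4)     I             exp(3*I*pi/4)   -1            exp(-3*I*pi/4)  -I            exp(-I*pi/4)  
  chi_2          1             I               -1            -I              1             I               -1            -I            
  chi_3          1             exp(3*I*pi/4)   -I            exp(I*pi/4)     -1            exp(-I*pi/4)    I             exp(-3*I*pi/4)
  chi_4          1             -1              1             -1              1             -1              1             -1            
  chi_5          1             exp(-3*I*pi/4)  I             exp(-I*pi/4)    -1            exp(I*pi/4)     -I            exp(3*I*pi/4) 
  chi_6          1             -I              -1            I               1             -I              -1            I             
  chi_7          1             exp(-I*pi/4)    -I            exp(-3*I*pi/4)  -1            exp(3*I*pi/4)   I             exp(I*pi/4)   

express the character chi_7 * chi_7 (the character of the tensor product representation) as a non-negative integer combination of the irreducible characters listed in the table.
chi_7 tensor chi_7 = chi_6 (all other irreducibles have multiplicity 0).

Working: The character of a tensor product is the pointwise product (chi_7 * chi_7)(C) = chi_7(C) * chi_7(C):
  {0}: (1)*(1), {1}: (exp(-I*pi/4))*(exp(-I*pi/4)), {2}: (-I)*(-I), {3}: (exp(-3*I*pi/4))*(exp(-3*I*pi/4)), {4}: (-1)*(-1), {5}: (exp(3*I*pi/4))*(exp(3*I*pi/4)), {6}: (I)*(I), {7}: (exp(I*pi/4))*(exp(I*pi/4))
so (chi_7 * chi_7) takes values
  {0} -> 1, {1} -> -I, {2} -> -1, {3} -> I, {4} -> 1, {5} -> -I, {6} -> -1, {7} -> I.
Now take the inner product of this character with each irreducible chi from the table, <chi_7*chi_7, chi> = (1/8) sum_C |C| (chi_7*chi_7)(C) conj(chi(C)):
  <chi_7*chi_7, chi_0> = (1/8)[1*(1)*conj(1) + 1*(-I)*conj(1) + 1*(-1)*conj(1) + 1*(I)*conj(1) + 1*(1)*conj(1) + 1*(-I)*conj(1) + 1*(-1)*conj(1) + 1*(I)*conj(1)]
      = (1/8)[(1) + (-I) + (-1) + (I) + (1) + (-I) + (-1) + (I)] = 0/8 = 0
  <chi_7*chi_7, chi_1> = (1/8)[1*(1)*conj(1) + 1*(-I)*conj(exp(I*pi/4)) + 1*(-1)*conj(I) + 1*(I)*conj(exp(3*I*pi/4)) + 1*(1)*conj(-1) + 1*(-I)*conj(exp(-3*I*pi/4)) + 1*(-1)*conj(-I) + 1*(I)*conj(exp(-I*pi/4))]
      = (1/8)[(1) + (-exp(I*pi/4)) + (I) + (exp(-I*pi/4)) + (-1) + (-exp(-3*I*pi/4)) + (-I) + (exp(3*I*pi/4))] = 0/8 = 0
  <chi_7*chi_7, chi_2> = (1/8)[1*(1)*conj(1) + 1*(-I)*conj(I) + 1*(-1)*conj(-1) + 1*(I)*conj(-I) + 1*(1)*conj(1) + 1*(-I)*conj(I) + 1*(-1)*conj(-1) + 1*(I)*conj(-I)]
      = (1/8)[(1) + (-1) + (1) + (-1) + (1) + (-1) + (1) + (-1)] = 0/8 = 0
  <chi_7*chi_7, chi_3> = (1/8)[1*(1)*conj(1) + 1*(-I)*conj(exp(3*I*pi/4)) + 1*(-1)*conj(-I) + 1*(I)*conj(exp(I*pi/4)) + 1*(1)*conj(-1) + 1*(-I)*conj(exp(-I*pi/4)) + 1*(-1)*conj(I) + 1*(I)*conj(exp(-3*I*pi/4))]
      = (1/8)[(1) + (-exp(-I*pi/4)) + (-I) + (exp(I*pi/4)) + (-1) + (-exp(3*I*pi/4)) + (I) + (exp(-3*I*pi/4))] = 0/8 = 0
  <chi_7*chi_7, chi_4> = (1/8)[1*(1)*conj(1) + 1*(-I)*conj(-1) + 1*(-1)*conj(1) + 1*(I)*conj(-1) + 1*(1)*conj(1) + 1*(-I)*conj(-1) + 1*(-1)*conj(1) + 1*(I)*conj(-1)]
      = (1/8)[(1) + (I) + (-1) + (-I) + (1) + (I) + (-1) + (-I)] = 0/8 = 0
  <chi_7*chi_7, chi_5> = (1/8)[1*(1)*conj(1) + 1*(-I)*conj(exp(-3*I*pi/4)) + 1*(-1)*conj(I) + 1*(I)*conj(exp(-I*pi/4)) + 1*(1)*conj(-1) + 1*(-I)*conj(exp(I*pi/4)) + 1*(-1)*conj(-I) + 1*(I)*conj(exp(3*I*pi/4))]
      = (1/8)[(1) + (-exp(-3*I*pi/4)) + (I) + (exp(3*I*pi/4)) + (-1) + (-exp(I*pi/4)) + (-I) + (exp(-I*pi/4))] = 0/8 = 0
  <chi_7*chi_7, chi_6> = (1/8)[1*(1)*conj(1) + 1*(-I)*conj(-I) + 1*(-1)*conj(-1) + 1*(I)*conj(I) + 1*(1)*conj(1) + 1*(-I)*conj(-I) + 1*(-1)*conj(-1) + 1*(I)*conj(I)]
      = (1/8)[(1) + (1) + (1) + (1) + (1) + (1) + (1) + (1)] = 8/8 = 1
  <chi_7*chi_7, chi_7> = (1/8)[1*(1)*conj(1) + 1*(-I)*conj(exp(-I*pi/4)) + 1*(-1)*conj(-I) + 1*(I)*conj(exp(-3*I*pi/4)) + 1*(1)*conj(-1) + 1*(-I)*conj(exp(3*I*pi/4)) + 1*(-1)*conj(I) + 1*(I)*conj(exp(I*pi/4))]
      = (1/8)[(1) + (-exp(3*I*pi/4)) + (-I) + (exp(-3*I*pi/4)) + (-1) + (-exp(-I*pi/4)) + (I) + (exp(I*pi/4))] = 0/8 = 0
(Exp terms are combined using exp(i*s)*conj(exp(i*t)) = exp(i*(s-t)), and sums of them are collapsed using the identity that for every m > 1 the m distinct m-th roots of unity sum to 0, e.g. 1 + exp(2*I*pi/3) + exp(-2*I*pi/3) = 0.)
Hence the multiplicities are chi_6: 1. Dimension check: dim(chi_7)*dim(chi_7) = 1*1 = 1 and sum (mult * dim) = 1*1 = 1.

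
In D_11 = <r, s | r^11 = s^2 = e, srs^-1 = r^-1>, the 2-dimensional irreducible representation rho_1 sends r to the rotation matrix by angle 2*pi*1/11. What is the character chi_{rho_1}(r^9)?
chi_{rho_1}(r^9) = 2*cos(2*pi*1*9/11) = 2*cos(4*pi/11)

Working: rho_1(r^9) is rotation by angle 2*pi*1*9/11, whose trace is 2*cos(2*pi*1*9/11) = 2*cos(4*pi/11).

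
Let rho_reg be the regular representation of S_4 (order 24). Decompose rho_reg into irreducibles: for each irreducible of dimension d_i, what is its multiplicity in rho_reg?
Each irreducible V_i of dimension d_i appears with multiplicity d_i, i.e. rho_reg = (direct sum over all irreducibles V_i) d_i V_i. The irreducible dimensions for S_4 are 1, 1, 2, 3, 3: 2 irreducibles of dimension 1, each with multiplicity 1; 1 irreducible of dimension 2, with multiplicity 2; 2 irreducibles of dimension 3, each with multiplicity 3. Total dimension 2*1*1 + 1*2*2 + 2*3*3 = 24 = |G|.

Justification: General theorem: in the regular representation of a finite group G, each irreducible appears with multiplicity equal to its dimension. Check: dim(rho_reg) = sum d_i^2 = 1 + 1 + 4 + 9 + 9 = 24 = |G|.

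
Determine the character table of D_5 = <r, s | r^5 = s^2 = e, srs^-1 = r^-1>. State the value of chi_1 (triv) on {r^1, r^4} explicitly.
Conjugacy classes: {e} of size 1, {r^1, r^4} of size 2, {r^2, r^3} of size 2, {s, sr, ..., sr^4} of size 5.
Character table:
  irrep \ class              {e} (size 1)  {r^1, r^4} (size 2)  {r^2, r^3} (size 2)  {s, sr, ..., sr^4} (size 5)
  chi_1 (triv)               1             1                    1                    1                          
  chi_2 (sign: r->1, s->-1)  1             1                    1                    -1                         
  chi_3 (2d, j=1)            2             -1/2 + sqrt(5)/2     -sqrt(5)/2 - 1/2     0                          
  chi_4 (2d, j=2)            2             -sqrt(5)/2 - 1/2     -1/2 + sqrt(5)/2     0                          

Spot check: chi_1 (triv) on {r^1, r^4} = 1.

Derivation: D_5 has order 2*5 = 10 with 4 conjugacy classes, hence 4 irreducibles. Sum of squared dims 1 + 1 + 4 + 4 = 10 = |G|. Linear characters come from the abelianisation; the 2-dimensional irreps have character r^k -> 2*cos(2*pi*j*k/5), reflections -> 0.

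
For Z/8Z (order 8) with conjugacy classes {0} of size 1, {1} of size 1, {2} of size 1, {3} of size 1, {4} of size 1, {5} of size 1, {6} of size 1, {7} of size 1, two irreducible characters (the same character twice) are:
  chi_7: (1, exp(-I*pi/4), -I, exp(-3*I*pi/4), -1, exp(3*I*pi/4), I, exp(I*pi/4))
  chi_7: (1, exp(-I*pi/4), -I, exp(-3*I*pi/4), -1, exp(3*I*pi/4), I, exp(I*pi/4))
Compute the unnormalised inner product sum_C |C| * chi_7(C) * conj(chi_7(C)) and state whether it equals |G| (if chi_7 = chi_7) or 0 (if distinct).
Sum = 8 = |G| = 8; so <chi_7, chi_7> = 1 (norm-1 confirms irreducibility).

Argument: Compute term by term over conjugacy classes (|C| * chi_7(C) * conj(chi_7(C))):
  1*(1)*conj(1) + 1*(exp(-I*pi/4))*conj(exp(-I*pi/4)) + 1*(-I)*conj(-I) + 1*(exp(-3*I*pi/4))*conj(exp(-3*I*pi/4)) + 1*(-1)*conj(-1) + 1*(exp(3*I*pi/4))*conj(exp(3*I*pi/4)) + 1*(I)*conj(I) + 1*(exp(I*pi/4))*conj(exp(I*pi/4))
  = (1) + (1) + (1) + (1) + (1) + (1) + (1) + (1)
  = 8.
(Exp terms are combined using exp(i*s)*conj(exp(i*t)) = exp(i*(s-t)), and sums of them are collapsed using the identity that for every m > 1 the m distinct m-th roots of unity sum to 0, e.g. 1 + exp(2*I*pi/3) + exp(-2*I*pi/3) = 0.)
Dividing by |G| = 8 gives 8/8 = 1, matching the row-orthogonality relation <chi_7, chi_7> = [chi_7 = chi_7].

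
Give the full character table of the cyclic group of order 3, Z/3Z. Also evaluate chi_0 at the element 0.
Character table of Z/3Z (irreps indexed chi_0,...,chi_2 with chi_k(m) = zeta_3^(k*m), zeta_3 = exp(2*pi*i/3)):
  irrep \ class  {0} (size 1)  {1} (size 1)    {2} (size 1)  
  chi_0          1             1               1             
  chi_1          1             exp(2*I*pi/3)   exp(-2*I*pi/3)
  chi_2          1             exp(-2*I*pi/3)  exp(2*I*pi/3) 

Spot check: chi_0(0) = zeta_3^(0*0) = zeta_3^0 = 1.

Working: Z/3Z is abelian, so all 3 irreducible complex representations are 1-dimensional. They are given by chi_k(m) = zeta_3^(k*m) for k = 0,...,2. Row orthogonality: sum_m chi_k(m) conj(chi_l(m)) = 3 * [k = l].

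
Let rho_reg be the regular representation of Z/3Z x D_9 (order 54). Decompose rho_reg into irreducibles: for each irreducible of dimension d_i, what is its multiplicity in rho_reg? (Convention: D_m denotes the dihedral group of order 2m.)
Each irreducible V_i of dimension d_i appears with multiplicity d_i, i.e. rho_reg = (direct sum over all irreducibles V_i) d_i V_i. The irreducible dimensions for Z/3Z x D_9 are 1, 1, 1, 1, 1, 1, 2, 2, 2, 2, 2, 2, 2, 2, 2, 2, 2, 2: 6 irreducibles of dimension 1, each with multiplicity 1; 12 irreducibles of dimension 2, each with multiplicity 2. Total dimension 6*1*1 + 12*2*2 = 54 = |G|.

Proof sketch: General theorem: in the regular representation of a finite group G, each irreducible appears with multiplicity equal to its dimension. Check: dim(rho_reg) = sum d_i^2 = 1 + 1 + 1 + 1 + 1 + 1 + 4 + 4 + 4 + 4 + 4 + 4 + 4 + 4 + 4 + 4 + 4 + 4 = 54 = |G|.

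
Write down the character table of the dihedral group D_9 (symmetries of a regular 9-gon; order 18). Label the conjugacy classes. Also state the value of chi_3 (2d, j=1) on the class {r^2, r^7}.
Conjugacy classes: {e} of size 1, {r^1, r^8} of size 2, {r^2, r^7} of size 2, {r^3, r^6} of size 2, {r^4, r^5} of size 2, {s, sr, ..., sr^8} of size 9.
Character table:
  irrep \ class              {e} (size 1)  {r^1, r^8} (size 2)  {r^2, r^7} (size 2)  {r^3, r^6} (size 2)  {r^4, r^5} (size 2)  {s, sr, ..., sr^8} (size 9)
  chi_1 (triv)               1             1                    1                    1                    1                    1                          
  chi_2 (sign: r->1, s->-1)  1             1                    1                    1                    1                    -1                         
  chi_3 (2d, j=1)            2             2*cos(2*pi/9)        2*cos(4*pi/9)        -1                   -2*cos(pi/9)         0                          
  chi_4 (2d, j=2)            2             2*cos(4*pi/9)        -2*cos(pi/9)         -1                   2*cos(2*pi/9)        0                          
  chi_5 (2d, j=3)            2             -1                   -1                   2                    -1                   0                          
  chi_6 (2d, j=4)            2             -2*cos(pi/9)         2*cos(2*pi/9)        -1                   2*cos(4*pi/9)        0                          

Spot check: chi_3 (2d, j=1) on {r^2, r^7} = 2*cos(4*pi/9).

Details: D_9 has order 2*9 = 18 with 6 conjugacy classes, hence 6 irreducibles. Sum of squared dims 1 + 1 + 4 + 4 + 4 + 4 = 18 = |G|. Linear characters come from the abelianisation; the 2-dimensional irreps have character r^k -> 2*cos(2*pi*j*k/9), reflections -> 0.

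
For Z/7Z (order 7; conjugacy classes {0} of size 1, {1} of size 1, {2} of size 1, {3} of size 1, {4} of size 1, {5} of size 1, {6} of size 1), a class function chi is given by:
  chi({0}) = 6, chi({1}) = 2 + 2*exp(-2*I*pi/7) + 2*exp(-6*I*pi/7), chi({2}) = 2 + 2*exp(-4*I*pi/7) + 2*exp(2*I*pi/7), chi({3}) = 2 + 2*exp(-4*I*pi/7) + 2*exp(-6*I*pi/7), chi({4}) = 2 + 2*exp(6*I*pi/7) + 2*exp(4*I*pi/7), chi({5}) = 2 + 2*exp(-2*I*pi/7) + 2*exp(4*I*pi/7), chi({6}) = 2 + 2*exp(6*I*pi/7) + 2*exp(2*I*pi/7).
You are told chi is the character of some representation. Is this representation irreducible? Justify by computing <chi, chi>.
Not irreducible (reducible): <chi, chi> = 12 > 1.

Why: <chi, chi> = (1/|G|) sum_C |C| * |chi(C)|^2 = (1/7)[1*|6|^2 + 1*|2 + 2*exp(-2*I*pi/7) + 2*exp(-6*I*pi/7)|^2 + 1*|2 + 2*exp(-4*I*pi/7) + 2*exp(2*I*pi/7)|^2 + 1*|2 + 2*exp(-4*I*pi/7) + 2*exp(-6*I*pi/7)|^2 + 1*|2 + 2*exp(6*I*pi/7) + 2*exp(4*I*pi/7)|^2 + 1*|2 + 2*exp(-2*I*pi/7) + 2*exp(4*I*pi/7)|^2 + 1*|2 + 2*exp(6*I*pi/7) + 2*exp(2*I*pi/7)|^2]
  = (1/7)[(36) + (8) + (8) + (8) + (8) + (8) + (8)] = 84/7 = 12.
(Exp terms are combined using exp(i*s)*conj(exp(i*t)) = exp(i*(s-t)), and sums of them are collapsed using the identity that for every m > 1 the m distinct m-th roots of unity sum to 0, e.g. 1 + exp(2*I*pi/3) + exp(-2*I*pi/3) = 0.)
A character is irreducible iff <chi, chi> = 1, so this representation is reducible.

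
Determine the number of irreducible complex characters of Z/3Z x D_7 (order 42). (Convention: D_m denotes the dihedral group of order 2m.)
15

Justification: The number of irreducible complex representations of a finite group equals its number of conjugacy classes. For a direct product, #classes(G x H) = #classes(G) * #classes(H). Z/3Z has 3 classes (abelian), D_7 has 5 classes, so 3 * 5 = 15, so Z/3Z x D_7 (order 42) has exactly 15 irreducible complex representations.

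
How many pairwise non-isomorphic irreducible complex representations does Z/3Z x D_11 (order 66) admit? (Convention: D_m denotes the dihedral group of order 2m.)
21

Solution. The number of irreducible complex representations of a finite group equals its number of conjugacy classes. For a direct product, #classes(G x H) = #classes(G) * #classes(H). Z/3Z has 3 classes (abelian), D_11 has 7 classes, so 3 * 7 = 21, so Z/3Z x D_11 (order 66) has exactly 21 irreducible complex representations.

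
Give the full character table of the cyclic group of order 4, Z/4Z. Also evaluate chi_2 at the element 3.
Character table of Z/4Z (irreps indexed chi_0,...,chi_3 with chi_k(m) = zeta_4^(k*m), zeta_4 = exp(2*pi*i/4)):
  irrep \ class  {0} (size 1)  {1} (size 1)  {2} (size 1)  {3} (size 1)
  chi_0          1             1             1             1           
  chi_1          1             I             -1            -I          
  chi_2          1             -1            1             -1          
  chi_3          1             -I            -1            I           

Spot check: chi_2(3) = zeta_4^(2*3) = zeta_4^6 = -1.

Argument: Z/4Z is abelian, so all 4 irreducible complex representations are 1-dimensional. They are given by chi_k(m) = zeta_4^(k*m) for k = 0,...,3. Row orthogonality: sum_m chi_k(m) conj(chi_l(m)) = 4 * [k = l].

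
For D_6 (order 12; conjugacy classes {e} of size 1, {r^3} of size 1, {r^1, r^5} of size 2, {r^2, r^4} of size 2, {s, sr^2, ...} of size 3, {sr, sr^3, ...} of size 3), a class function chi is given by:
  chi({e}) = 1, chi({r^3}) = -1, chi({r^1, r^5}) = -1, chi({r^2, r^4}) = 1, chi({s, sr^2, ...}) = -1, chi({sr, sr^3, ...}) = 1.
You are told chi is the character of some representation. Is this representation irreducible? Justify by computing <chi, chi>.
Irreducible: <chi, chi> = 1.

Why: <chi, chi> = (1/|G|) sum_C |C| * |chi(C)|^2 = (1/12)[1*|1|^2 + 1*|-1|^2 + 2*|-1|^2 + 2*|1|^2 + 3*|-1|^2 + 3*|1|^2]
  = (1/12)[(1) + (1) + (2) + (2) + (3) + (3)] = 12/12 = 1.
A character is irreducible iff <chi, chi> = 1, so this representation is irreducible.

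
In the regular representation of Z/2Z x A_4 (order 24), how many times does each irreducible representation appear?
Each irreducible V_i of dimension d_i appears with multiplicity d_i, i.e. rho_reg = (direct sum over all irreducibles V_i) d_i V_i. The irreducible dimensions for Z/2Z x A_4 are 1, 1, 1, 1, 1, 1, 3, 3: 6 irreducibles of dimension 1, each with multiplicity 1; 2 irreducibles of dimension 3, each with multiplicity 3. Total dimension 6*1*1 + 2*3*3 = 24 = |G|.

Proof sketch: General theorem: in the regular representation of a finite group G, each irreducible appears with multiplicity equal to its dimension. Check: dim(rho_reg) = sum d_i^2 = 1 + 1 + 1 + 1 + 1 + 1 + 9 + 9 = 24 = |G|.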